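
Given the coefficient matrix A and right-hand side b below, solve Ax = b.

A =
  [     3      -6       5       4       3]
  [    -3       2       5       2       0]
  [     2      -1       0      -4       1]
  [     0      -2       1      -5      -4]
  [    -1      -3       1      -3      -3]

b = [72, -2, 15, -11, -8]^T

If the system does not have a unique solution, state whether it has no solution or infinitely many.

Row-reduce the augmented matrix:
R1 ← R1 / (3).
R2 ← R2 + 3·R1.
R3 ← R3 − 2·R1.
R5 ← R5 + 1·R1.
R2 ← R2 / (-4).
R1 ← R1 + 2·R2.
R3 ← R3 − 3·R2.
R4 ← R4 + 2·R2.
R5 ← R5 + 5·R2.
R3 ← R3 / (25/6).
R1 ← R1 + 10/3·R3.
R2 ← R2 + 5/2·R3.
R4 ← R4 + 4·R3.
R5 ← R5 + 59/6·R3.
R4 ← R4 / (-252/25).
R1 ← R1 + 17/5·R4.
R2 ← R2 + 14/5·R4.
R3 ← R3 + 13/25·R4.
R5 ← R5 + 357/25·R4.
R5 ← R5 / (79/24).
R1 ← R1 − 983/504·R5.
R2 ← R2 − 43/36·R5.
R3 ← R3 − 263/504·R5.
R4 ← R4 − 215/504·R5.
Reading off the reduced rows gives x_1 = 6, x_2 = -3, x_3 = 4, x_4 = 1, x_5 = 4.

x_1 = 6, x_2 = -3, x_3 = 4, x_4 = 1, x_5 = 4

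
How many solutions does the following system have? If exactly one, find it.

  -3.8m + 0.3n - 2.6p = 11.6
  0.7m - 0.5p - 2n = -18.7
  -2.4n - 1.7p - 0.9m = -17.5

Row-reduce the augmented matrix:
R1 ← R1 / (-19/5).
R2 ← R2 − 7/10·R1.
R3 ← R3 + 9/10·R1.
R2 ← R2 / (-739/380).
R1 ← R1 + 3/38·R2.
R3 ← R3 + 939/380·R2.
R3 ← R3 / (118/739).
R1 ← R1 − 535/739·R3.
R2 ← R2 − 372/739·R3.
Reading off the reduced rows gives m = -6, n = 6, p = 5.

m = -6, n = 6, p = 5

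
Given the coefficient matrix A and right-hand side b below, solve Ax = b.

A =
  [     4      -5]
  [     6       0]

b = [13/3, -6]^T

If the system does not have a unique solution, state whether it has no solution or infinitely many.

Row-reduce the augmented matrix:
R1 ← R1 / (4).
R2 ← R2 − 6·R1.
R2 ← R2 / (15/2).
R1 ← R1 + 5/4·R2.
Reading off the reduced rows gives x_1 = -1, x_2 = -5/3.

x_1 = -1, x_2 = -5/3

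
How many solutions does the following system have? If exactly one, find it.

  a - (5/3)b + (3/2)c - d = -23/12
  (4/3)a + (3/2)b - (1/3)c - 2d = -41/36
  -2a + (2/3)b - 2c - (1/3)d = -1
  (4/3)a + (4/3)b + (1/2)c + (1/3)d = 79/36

a = -2/3, b = 3/2, c = 3/2, d = 1

Row-reduce the augmented matrix:
R2 ← R2 − 4/3·R1.
R3 ← R3 + 2·R1.
R4 ← R4 − 4/3·R1.
R2 ← R2 / (67/18).
R1 ← R1 + 5/3·R2.
R3 ← R3 + 8/3·R2.
R4 ← R4 − 32/9·R2.
R3 ← R3 / (-45/67).
R1 ← R1 − 61/134·R3.
R2 ← R2 + 42/67·R3.
R4 ← R4 − 293/402·R3.
R4 ← R4 / (-121/162).
R1 ← R1 + 173/54·R4.
R2 ← R2 − 22/9·R4.
R3 ← R3 − 113/27·R4.
Reading off the reduced rows gives a = -2/3, b = 3/2, c = 3/2, d = 1.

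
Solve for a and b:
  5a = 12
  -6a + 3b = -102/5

a = 12/5, b = -2

Row-reduce the augmented matrix:
R1 ← R1 / (5).
R2 ← R2 + 6·R1.
R2 ← R2 / (3).
Reading off the reduced rows gives a = 12/5, b = -2.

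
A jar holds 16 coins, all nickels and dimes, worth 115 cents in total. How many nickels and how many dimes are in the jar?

nickels: 9, dimes: 7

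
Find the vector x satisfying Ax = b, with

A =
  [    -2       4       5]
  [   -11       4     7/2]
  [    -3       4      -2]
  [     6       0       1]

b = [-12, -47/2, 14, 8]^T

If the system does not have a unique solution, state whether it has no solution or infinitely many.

no solution

Row-reduce:
R1 ← R1 / (-2).
R2 ← R2 + 11·R1.
R3 ← R3 + 3·R1.
R4 ← R4 − 6·R1.
R2 ← R2 / (-18).
R1 ← R1 + 2·R2.
R3 ← R3 + 2·R2.
R4 ← R4 − 12·R2.
R3 ← R3 / (-41/6).
R1 ← R1 − 1/6·R3.
R2 ← R2 − 4/3·R3.
Row 4 reduces to 0 = 1/3, a contradiction. The system is inconsistent.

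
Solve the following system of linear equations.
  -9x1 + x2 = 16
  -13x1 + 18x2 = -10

Row-reduce the augmented matrix:
R1 ← R1 / (-9).
R2 ← R2 + 13·R1.
R2 ← R2 / (149/9).
R1 ← R1 + 1/9·R2.
Reading off the reduced rows gives x1 = -2, x2 = -2.

x1 = -2, x2 = -2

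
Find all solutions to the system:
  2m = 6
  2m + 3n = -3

Row-reduce the augmented matrix:
R1 ← R1 / (2).
R2 ← R2 − 2·R1.
R2 ← R2 / (3).
Reading off the reduced rows gives m = 3, n = -3.

m = 3, n = -3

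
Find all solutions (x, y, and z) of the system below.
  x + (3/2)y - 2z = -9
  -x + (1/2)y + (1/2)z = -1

Row-reduce:
R2 ← R2 + 1·R1.
R2 ← R2 / (2).
R1 ← R1 − 3/2·R2.
Rank is 2 with 3 unknowns, leaving z free.

infinitely many solutions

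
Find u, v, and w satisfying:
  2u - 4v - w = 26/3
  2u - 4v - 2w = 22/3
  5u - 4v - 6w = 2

u = 0, v = -5/2, w = 4/3

Row-reduce the augmented matrix:
R1 ← R1 / (2).
R2 ← R2 − 2·R1.
R3 ← R3 − 5·R1.
Swap R2 and R3.
R2 ← R2 / (6).
R1 ← R1 + 2·R2.
R3 ← R3 / (-1).
R1 ← R1 + 5/3·R3.
R2 ← R2 + 7/12·R3.
Reading off the reduced rows gives u = 0, v = -5/2, w = 4/3.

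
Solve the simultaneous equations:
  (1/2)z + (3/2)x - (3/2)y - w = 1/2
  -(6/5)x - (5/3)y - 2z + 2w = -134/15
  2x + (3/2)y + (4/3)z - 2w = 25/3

infinitely many solutions

Row-reduce:
R1 ← R1 / (3/2).
R2 ← R2 + 6/5·R1.
R3 ← R3 − 2·R1.
R2 ← R2 / (-43/15).
R1 ← R1 + 1·R2.
R3 ← R3 − 7/2·R2.
R3 ← R3 / (-166/129).
R1 ← R1 − 115/129·R3.
R2 ← R2 − 24/43·R3.
Rank is 3 with 4 unknowns, leaving w free.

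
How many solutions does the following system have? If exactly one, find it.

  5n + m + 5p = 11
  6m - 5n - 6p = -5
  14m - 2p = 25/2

no solution

Row-reduce:
R2 ← R2 − 6·R1.
R3 ← R3 − 14·R1.
R2 ← R2 / (-35).
R1 ← R1 − 5·R2.
R3 ← R3 + 70·R2.
Row 3 reduces to 0 = 1/2, a contradiction. The system is inconsistent.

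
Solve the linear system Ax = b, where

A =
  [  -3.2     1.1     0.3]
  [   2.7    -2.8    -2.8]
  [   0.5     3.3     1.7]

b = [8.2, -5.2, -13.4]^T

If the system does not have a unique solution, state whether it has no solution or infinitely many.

Row-reduce the augmented matrix:
R1 ← R1 / (-16/5).
R2 ← R2 − 27/10·R1.
R3 ← R3 − 1/2·R1.
R2 ← R2 / (-599/320).
R1 ← R1 + 11/32·R2.
R3 ← R3 − 1111/320·R2.
R3 ← R3 / (-8916/2995).
R1 ← R1 − 224/599·R3.
R2 ← R2 − 815/599·R3.
Reading off the reduced rows gives x_1 = -4, x_2 = -5, x_3 = 3.

x_1 = -4, x_2 = -5, x_3 = 3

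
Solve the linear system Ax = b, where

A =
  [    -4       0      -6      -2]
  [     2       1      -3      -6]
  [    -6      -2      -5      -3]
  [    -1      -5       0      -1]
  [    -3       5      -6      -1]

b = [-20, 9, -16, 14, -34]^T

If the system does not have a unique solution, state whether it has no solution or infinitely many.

x_1 = 3, x_2 = -3, x_3 = 2, x_4 = -2

Row-reduce the augmented matrix:
R1 ← R1 / (-4).
R2 ← R2 − 2·R1.
R3 ← R3 + 6·R1.
R4 ← R4 + 1·R1.
R5 ← R5 + 3·R1.
R3 ← R3 + 2·R2.
R4 ← R4 + 5·R2.
R5 ← R5 − 5·R2.
R3 ← R3 / (-8).
R1 ← R1 − 3/2·R3.
R2 ← R2 + 6·R3.
R4 ← R4 + 57/2·R3.
R5 ← R5 − 57/2·R3.
R4 ← R4 / (115/8).
R1 ← R1 + 17/8·R4.
R2 ← R2 − 7/2·R4.
R3 ← R3 − 7/4·R4.
R5 ← R5 + 115/8·R4.
R5 reduces to 0 = 0, so the extra equation is consistent.
Reading off the reduced rows gives x_1 = 3, x_2 = -3, x_3 = 2, x_4 = -2.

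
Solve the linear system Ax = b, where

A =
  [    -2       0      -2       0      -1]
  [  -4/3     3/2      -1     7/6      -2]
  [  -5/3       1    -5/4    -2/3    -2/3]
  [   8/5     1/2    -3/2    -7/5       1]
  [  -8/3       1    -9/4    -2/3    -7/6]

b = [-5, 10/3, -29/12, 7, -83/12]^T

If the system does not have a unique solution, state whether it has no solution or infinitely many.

no solution

Row-reduce:
R1 ← R1 / (-2).
R2 ← R2 + 4/3·R1.
R3 ← R3 + 5/3·R1.
R4 ← R4 − 8/5·R1.
R5 ← R5 + 8/3·R1.
R2 ← R2 / (3/2).
R3 ← R3 − 1·R2.
R4 ← R4 − 1/2·R2.
R5 ← R5 − 1·R2.
R3 ← R3 / (7/36).
R1 ← R1 − 1·R3.
R2 ← R2 − 2/9·R3.
R4 ← R4 + 289/90·R3.
R5 ← R5 − 7/36·R3.
R4 ← R4 / (-359/14).
R1 ← R1 − 52/7·R4.
R2 ← R2 − 17/7·R4.
R3 ← R3 + 52/7·R4.
Row 5 reduces to 0 = -2, a contradiction. The system is inconsistent.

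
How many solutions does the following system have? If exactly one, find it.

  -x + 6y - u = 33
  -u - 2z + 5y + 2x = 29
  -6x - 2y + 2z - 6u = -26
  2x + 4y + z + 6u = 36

Row-reduce the augmented matrix:
R1 ← R1 / (-1).
R2 ← R2 − 2·R1.
R3 ← R3 + 6·R1.
R4 ← R4 − 2·R1.
R2 ← R2 / (17).
R1 ← R1 + 6·R2.
R3 ← R3 + 38·R2.
R4 ← R4 − 16·R2.
R3 ← R3 / (-42/17).
R1 ← R1 + 12/17·R3.
R2 ← R2 + 2/17·R3.
R4 ← R4 − 49/17·R3.
R4 ← R4 / (-1).
R1 ← R1 − 13/7·R4.
R2 ← R2 − 1/7·R4.
R3 ← R3 − 19/7·R4.
Reading off the reduced rows gives x = 2, y = 6, z = 2, u = 1.

x = 2, y = 6, z = 2, u = 1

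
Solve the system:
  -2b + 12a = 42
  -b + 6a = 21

Row-reduce:
R1 ← R1 / (12).
R2 ← R2 − 6·R1.
Rank is 1 with 2 unknowns, leaving b free.

infinitely many solutions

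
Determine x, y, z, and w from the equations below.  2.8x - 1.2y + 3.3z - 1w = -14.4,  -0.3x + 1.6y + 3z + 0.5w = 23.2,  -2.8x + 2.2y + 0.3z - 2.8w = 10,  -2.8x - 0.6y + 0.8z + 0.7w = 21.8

x = -6, y = 4, z = 4, w = 6

Row-reduce the augmented matrix:
R1 ← R1 / (14/5).
R2 ← R2 + 3/10·R1.
R3 ← R3 + 14/5·R1.
R4 ← R4 + 14/5·R1.
R2 ← R2 / (103/70).
R1 ← R1 + 3/7·R2.
R3 ← R3 − 1·R2.
R4 ← R4 + 9/5·R2.
R3 ← R3 / (2721/2060).
R1 ← R1 − 222/103·R3.
R2 ← R2 − 939/412·R3.
R4 ← R4 − 16897/2060·R3.
R4 ← R4 / (692113/27210).
R1 ← R1 − 5799/907·R4.
R2 ← R2 − 6607/907·R4.
R3 ← R3 + 8378/2721·R4.
Reading off the reduced rows gives x = -6, y = 4, z = 4, w = 6.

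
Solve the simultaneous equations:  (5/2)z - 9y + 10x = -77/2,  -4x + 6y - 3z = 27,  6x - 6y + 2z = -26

infinitely many solutions

Row-reduce:
R1 ← R1 / (10).
R2 ← R2 + 4·R1.
R3 ← R3 − 6·R1.
R2 ← R2 / (12/5).
R1 ← R1 + 9/10·R2.
R3 ← R3 + 3/5·R2.
Rank is 2 with 3 unknowns, leaving z free.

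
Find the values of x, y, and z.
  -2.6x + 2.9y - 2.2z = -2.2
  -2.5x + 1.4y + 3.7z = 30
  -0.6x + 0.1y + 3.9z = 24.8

x = -2, y = 2, z = 6

Row-reduce the augmented matrix:
R1 ← R1 / (-13/5).
R2 ← R2 + 5/2·R1.
R3 ← R3 + 3/5·R1.
R2 ← R2 / (-361/260).
R1 ← R1 + 29/26·R2.
R3 ← R3 + 37/65·R2.
R3 ← R3 / (1461/722).
R1 ← R1 + 1381/361·R3.
R2 ← R2 + 1512/361·R3.
Reading off the reduced rows gives x = -2, y = 2, z = 6.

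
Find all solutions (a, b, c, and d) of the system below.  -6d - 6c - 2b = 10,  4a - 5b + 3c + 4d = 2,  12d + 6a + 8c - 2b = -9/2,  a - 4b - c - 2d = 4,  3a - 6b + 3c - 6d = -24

no solution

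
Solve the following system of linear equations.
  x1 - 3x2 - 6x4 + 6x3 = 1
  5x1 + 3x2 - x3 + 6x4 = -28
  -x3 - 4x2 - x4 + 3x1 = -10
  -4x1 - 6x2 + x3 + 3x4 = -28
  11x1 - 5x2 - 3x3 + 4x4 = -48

Row-reduce the augmented matrix:
R2 ← R2 − 5·R1.
R3 ← R3 − 3·R1.
R4 ← R4 + 4·R1.
R5 ← R5 − 11·R1.
R2 ← R2 / (18).
R1 ← R1 + 3·R2.
R3 ← R3 − 5·R2.
R4 ← R4 + 18·R2.
R5 ← R5 − 28·R2.
R3 ← R3 / (-187/18).
R1 ← R1 − 5/6·R3.
R2 ← R2 + 31/18·R3.
R4 ← R4 + 6·R3.
R5 ← R5 + 187/9·R3.
R4 ← R4 / (2049/187).
R1 ← R1 − 105/187·R4.
R2 ← R2 − 157/187·R4.
R3 ← R3 + 126/187·R4.
R5 reduces to 0 = 0, so the extra equation is consistent.
Reading off the reduced rows gives x1 = -2, x2 = 3, x3 = -3, x4 = -5.

x1 = -2, x2 = 3, x3 = -3, x4 = -5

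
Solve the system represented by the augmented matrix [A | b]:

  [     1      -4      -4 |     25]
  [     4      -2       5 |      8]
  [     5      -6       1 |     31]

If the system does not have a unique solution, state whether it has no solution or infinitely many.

no solution

Row-reduce:
R2 ← R2 − 4·R1.
R3 ← R3 − 5·R1.
R2 ← R2 / (14).
R1 ← R1 + 4·R2.
R3 ← R3 − 14·R2.
Row 3 reduces to 0 = -2, a contradiction. The system is inconsistent.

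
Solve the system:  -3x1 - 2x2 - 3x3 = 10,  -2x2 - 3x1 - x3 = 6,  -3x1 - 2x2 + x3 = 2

infinitely many solutions

Row-reduce:
R1 ← R1 / (-3).
R2 ← R2 + 3·R1.
R3 ← R3 + 3·R1.
R2 ← R2 / (2).
R1 ← R1 − 1·R2.
R3 ← R3 − 4·R2.
Rank is 2 with 3 unknowns, leaving x2 free.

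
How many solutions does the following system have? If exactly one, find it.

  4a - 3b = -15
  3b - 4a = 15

Row-reduce:
R1 ← R1 / (4).
R2 ← R2 + 4·R1.
Rank is 1 with 2 unknowns, leaving b free.

infinitely many solutions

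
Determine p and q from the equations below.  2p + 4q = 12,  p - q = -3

p = 0, q = 3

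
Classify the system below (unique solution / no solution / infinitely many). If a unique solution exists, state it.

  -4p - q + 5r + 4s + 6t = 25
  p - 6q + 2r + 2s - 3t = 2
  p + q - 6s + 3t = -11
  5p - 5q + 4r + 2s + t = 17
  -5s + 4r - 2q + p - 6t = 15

Row-reduce the augmented matrix:
R1 ← R1 / (-4).
R2 ← R2 − 1·R1.
R3 ← R3 − 1·R1.
R4 ← R4 − 5·R1.
R5 ← R5 − 1·R1.
R2 ← R2 / (-25/4).
R1 ← R1 − 1/4·R2.
R3 ← R3 − 3/4·R2.
R4 ← R4 + 25/4·R2.
R5 ← R5 + 9/4·R2.
R3 ← R3 / (41/25).
R1 ← R1 + 28/25·R3.
R2 ← R2 + 13/25·R3.
R4 ← R4 − 7·R3.
R5 ← R5 − 102/25·R3.
R4 ← R4 / (976/41).
R1 ← R1 + 166/41·R4.
R2 ← R2 + 80/41·R4.
R3 ← R3 + 116/41·R4.
R5 ← R5 − 265/41·R4.
R5 ← R5 / (-6059/488).
R1 ← R1 + 11/244·R5.
R2 ← R2 − 56/61·R5.
R3 ← R3 − 199/122·R5.
R4 ← R4 + 173/488·R5.
Reading off the reduced rows gives p = 1, q = 3, r = 6, s = 2, t = -1.

p = 1, q = 3, r = 6, s = 2, t = -1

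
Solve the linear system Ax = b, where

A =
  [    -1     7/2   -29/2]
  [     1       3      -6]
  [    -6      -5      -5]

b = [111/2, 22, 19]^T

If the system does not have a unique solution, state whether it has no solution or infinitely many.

no solution

Row-reduce:
R1 ← R1 / (-1).
R2 ← R2 − 1·R1.
R3 ← R3 + 6·R1.
R2 ← R2 / (13/2).
R1 ← R1 + 7/2·R2.
R3 ← R3 + 26·R2.
Row 3 reduces to 0 = -4, a contradiction. The system is inconsistent.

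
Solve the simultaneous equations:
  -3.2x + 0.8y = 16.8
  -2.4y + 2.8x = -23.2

Row-reduce the augmented matrix:
R1 ← R1 / (-16/5).
R2 ← R2 − 14/5·R1.
R2 ← R2 / (-17/10).
R1 ← R1 + 1/4·R2.
Reading off the reduced rows gives x = -4, y = 5.

x = -4, y = 5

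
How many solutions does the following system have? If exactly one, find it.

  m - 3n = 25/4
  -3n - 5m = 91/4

From equation 1: m = 25/4 + 3·n.
Substitute into equation 2 and solve: n = -3.
Then m = -11/4.

m = -11/4, n = -3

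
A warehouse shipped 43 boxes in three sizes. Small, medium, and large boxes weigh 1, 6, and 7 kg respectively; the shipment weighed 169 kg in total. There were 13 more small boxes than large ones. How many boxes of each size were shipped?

small boxes: 19, medium boxes: 18, large boxes: 6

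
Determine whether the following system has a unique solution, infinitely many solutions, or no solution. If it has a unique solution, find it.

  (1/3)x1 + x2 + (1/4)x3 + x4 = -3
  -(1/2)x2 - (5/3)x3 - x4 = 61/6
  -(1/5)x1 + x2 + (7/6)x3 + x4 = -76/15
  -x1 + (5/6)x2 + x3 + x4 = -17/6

Row-reduce the augmented matrix:
R1 ← R1 / (1/3).
R3 ← R3 + 1/5·R1.
R4 ← R4 + 1·R1.
R2 ← R2 / (-1/2).
R1 ← R1 − 3·R2.
R3 ← R3 − 8/5·R2.
R4 ← R4 − 23/6·R2.
R3 ← R3 / (-241/60).
R1 ← R1 + 37/4·R3.
R2 ← R2 − 10/3·R3.
R4 ← R4 + 397/36·R3.
R4 ← R4 / (175/241).
R1 ← R1 − 165/241·R4.
R2 ← R2 − 162/241·R4.
R3 ← R3 − 96/241·R4.
Reading off the reduced rows gives x1 = -3, x2 = 5, x3 = -4, x4 = -6.

x1 = -3, x2 = 5, x3 = -4, x4 = -6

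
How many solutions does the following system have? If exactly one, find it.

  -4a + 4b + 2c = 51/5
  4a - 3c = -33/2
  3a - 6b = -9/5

a = -3, b = -6/5, c = 3/2

Row-reduce the augmented matrix:
R1 ← R1 / (-4).
R2 ← R2 − 4·R1.
R3 ← R3 − 3·R1.
R2 ← R2 / (4).
R1 ← R1 + 1·R2.
R3 ← R3 + 3·R2.
R3 ← R3 / (3/4).
R1 ← R1 + 3/4·R3.
R2 ← R2 + 1/4·R3.
Reading off the reduced rows gives a = -3, b = -6/5, c = 3/2.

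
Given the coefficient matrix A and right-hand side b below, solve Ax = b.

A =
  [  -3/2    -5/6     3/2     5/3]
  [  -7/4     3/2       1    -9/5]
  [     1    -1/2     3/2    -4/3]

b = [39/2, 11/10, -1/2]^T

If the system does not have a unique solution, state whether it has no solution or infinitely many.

Row-reduce:
R1 ← R1 / (-3/2).
R2 ← R2 + 7/4·R1.
R3 ← R3 − 1·R1.
R2 ← R2 / (89/36).
R1 ← R1 − 5/9·R2.
R3 ← R3 + 19/18·R2.
R3 ← R3 / (194/89).
R1 ← R1 + 74/89·R3.
R2 ← R2 + 27/89·R3.
Rank is 3 with 4 unknowns, leaving x_4 free.

infinitely many solutions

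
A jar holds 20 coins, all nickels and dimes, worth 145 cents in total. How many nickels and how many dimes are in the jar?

Let n = nickels, d = dimes.
  n + d = 20
  5n + 10d = 145
From equation 1: n = 20 − d.
Substitute into equation 2 and solve: d = 9.
Then n = 11.

nickels: 11, dimes: 9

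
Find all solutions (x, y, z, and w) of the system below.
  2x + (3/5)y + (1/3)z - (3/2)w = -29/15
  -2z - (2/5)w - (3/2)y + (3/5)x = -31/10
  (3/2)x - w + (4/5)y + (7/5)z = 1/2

infinitely many solutions

Row-reduce:
R1 ← R1 / (2).
R2 ← R2 − 3/5·R1.
R3 ← R3 − 3/2·R1.
R2 ← R2 / (-42/25).
R1 ← R1 − 3/10·R2.
R3 ← R3 − 7/20·R2.
R3 ← R3 / (57/80).
R1 ← R1 + 5/24·R3.
R2 ← R2 − 5/4·R3.
Rank is 3 with 4 unknowns, leaving w free.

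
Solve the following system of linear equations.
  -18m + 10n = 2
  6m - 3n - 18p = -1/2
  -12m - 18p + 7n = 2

no solution

Row-reduce:
R1 ← R1 / (-18).
R2 ← R2 − 6·R1.
R3 ← R3 + 12·R1.
R2 ← R2 / (1/3).
R1 ← R1 + 5/9·R2.
R3 ← R3 − 1/3·R2.
Row 3 reduces to 0 = 1/2, a contradiction. The system is inconsistent.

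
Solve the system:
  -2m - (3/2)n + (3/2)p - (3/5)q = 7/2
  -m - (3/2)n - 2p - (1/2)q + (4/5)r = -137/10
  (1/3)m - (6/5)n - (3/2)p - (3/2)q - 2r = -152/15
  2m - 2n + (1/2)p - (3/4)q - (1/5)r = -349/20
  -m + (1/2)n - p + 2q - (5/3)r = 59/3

Row-reduce the augmented matrix:
R1 ← R1 / (-2).
R2 ← R2 + 1·R1.
R3 ← R3 − 1/3·R1.
R4 ← R4 − 2·R1.
R5 ← R5 + 1·R1.
R2 ← R2 / (-3/4).
R1 ← R1 − 3/4·R2.
R3 ← R3 + 29/20·R2.
R4 ← R4 + 7/2·R2.
R5 ← R5 − 5/4·R2.
R3 ← R3 / (61/15).
R1 ← R1 + 7/2·R3.
R2 ← R2 − 11/3·R3.
R4 ← R4 − 89/6·R3.
R5 ← R5 + 19/3·R3.
R4 ← R4 / (4891/1220).
R1 ← R1 + 288/305·R4.
R2 ← R2 − 83/61·R4.
R3 ← R3 + 91/305·R4.
R5 ← R5 − 47/610·R4.
R5 ← R5 / (-442381/73365).
R1 ← R1 + 645/4891·R5.
R2 ← R2 + 4522/4891·R5.
R3 ← R3 + 4942/24455·R5.
R4 ← R4 − 10984/4891·R5.
Reading off the reduced rows gives m = -4, n = 4, p = 3, q = 5, r = -4.

m = -4, n = 4, p = 3, q = 5, r = -4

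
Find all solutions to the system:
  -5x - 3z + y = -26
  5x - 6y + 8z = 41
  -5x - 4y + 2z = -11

infinitely many solutions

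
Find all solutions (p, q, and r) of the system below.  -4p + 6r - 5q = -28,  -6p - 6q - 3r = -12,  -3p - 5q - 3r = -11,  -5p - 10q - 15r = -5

p = -1, q = 4, r = -2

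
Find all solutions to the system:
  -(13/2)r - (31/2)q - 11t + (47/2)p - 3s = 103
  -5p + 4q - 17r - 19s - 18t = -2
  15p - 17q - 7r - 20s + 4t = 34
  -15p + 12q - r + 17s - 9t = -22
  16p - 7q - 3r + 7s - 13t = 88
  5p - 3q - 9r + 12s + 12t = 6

no solution

Row-reduce:
R1 ← R1 / (47/2).
R2 ← R2 + 5·R1.
R3 ← R3 − 15·R1.
R4 ← R4 + 15·R1.
R5 ← R5 − 16·R1.
R6 ← R6 − 5·R1.
R2 ← R2 / (33/47).
R1 ← R1 + 31/47·R2.
R3 ← R3 + 334/47·R2.
R4 ← R4 − 99/47·R2.
R5 ← R5 − 167/47·R2.
R6 ← R6 − 14/47·R2.
R3 ← R3 / (-2078/11).
R1 ← R1 + 193/11·R3.
R2 ← R2 + 288/11·R3.
R4 ← R4 − 50·R3.
R5 ← R5 − 1039/11·R3.
R6 ← R6 − 2/11·R3.
R4 ← R4 / (51758/3117).
R1 ← R1 − 4877/3117·R4.
R2 ← R2 − 6497/3117·R4.
R3 ← R3 − 3578/3117·R4.
R6 ← R6 − 64712/3117·R4.
Swap R5 and R6.
R5 ← R5 / (802224/25879).
R1 ← R1 + 44481/51758·R5.
R2 ← R2 + 58991/51758·R5.
R3 ← R3 − 38450/25879·R5.
R4 ← R4 + 20485/51758·R5.
Row 6 reduces to 0 = 2, a contradiction. The system is inconsistent.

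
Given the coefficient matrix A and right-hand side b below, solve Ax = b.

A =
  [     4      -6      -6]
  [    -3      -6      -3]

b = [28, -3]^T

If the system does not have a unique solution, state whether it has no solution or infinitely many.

infinitely many solutions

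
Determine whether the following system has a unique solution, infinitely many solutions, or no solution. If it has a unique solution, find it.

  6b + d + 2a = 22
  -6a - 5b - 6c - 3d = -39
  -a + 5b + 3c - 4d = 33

Row-reduce:
R1 ← R1 / (2).
R2 ← R2 + 6·R1.
R3 ← R3 + 1·R1.
R2 ← R2 / (13).
R1 ← R1 − 3·R2.
R3 ← R3 − 8·R2.
R3 ← R3 / (87/13).
R1 ← R1 − 18/13·R3.
R2 ← R2 + 6/13·R3.
Rank is 3 with 4 unknowns, leaving d free.

infinitely many solutions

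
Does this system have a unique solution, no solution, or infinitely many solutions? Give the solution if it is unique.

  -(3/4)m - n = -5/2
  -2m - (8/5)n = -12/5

m = -2, n = 4

From equation 1: n = 5/2 − 3/4·m.
Substitute into equation 2 and solve: m = -2.
Then n = 4.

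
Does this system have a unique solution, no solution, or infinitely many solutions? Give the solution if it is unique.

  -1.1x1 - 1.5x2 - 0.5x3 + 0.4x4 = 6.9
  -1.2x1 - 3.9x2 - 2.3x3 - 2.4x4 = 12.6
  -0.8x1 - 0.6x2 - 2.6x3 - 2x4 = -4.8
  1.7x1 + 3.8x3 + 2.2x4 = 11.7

x1 = 3, x2 = -6, x3 = 0, x4 = 3

Row-reduce the augmented matrix:
R1 ← R1 / (-11/10).
R2 ← R2 + 6/5·R1.
R3 ← R3 + 4/5·R1.
R4 ← R4 − 17/10·R1.
R2 ← R2 / (-249/110).
R1 ← R1 − 15/11·R2.
R3 ← R3 − 27/55·R2.
R4 ← R4 + 51/22·R2.
R3 ← R3 / (-1086/415).
R1 ← R1 + 50/83·R3.
R2 ← R2 − 193/249·R3.
R4 ← R4 − 2002/415·R3.
R4 ← R4 / (331/905).
R1 ← R1 + 254/181·R4.
R2 ← R2 − 71/181·R4.
R3 ← R3 − 201/181·R4.
Reading off the reduced rows gives x1 = 3, x2 = -6, x3 = 0, x4 = 3.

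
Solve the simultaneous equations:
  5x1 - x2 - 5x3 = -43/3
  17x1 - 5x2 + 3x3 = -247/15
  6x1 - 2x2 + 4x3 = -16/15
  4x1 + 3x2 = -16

Row-reduce the augmented matrix:
R1 ← R1 / (5).
R2 ← R2 − 17·R1.
R3 ← R3 − 6·R1.
R4 ← R4 − 4·R1.
R2 ← R2 / (-8/5).
R1 ← R1 + 1/5·R2.
R3 ← R3 + 4/5·R2.
R4 ← R4 − 19/5·R2.
Swap R3 and R4.
R3 ← R3 / (103/2).
R1 ← R1 + 7/2·R3.
R2 ← R2 + 25/2·R3.
R4 reduces to 0 = 0, so the extra equation is consistent.
Reading off the reduced rows gives x1 = -2, x2 = -8/3, x3 = 7/5.

x1 = -2, x2 = -8/3, x3 = 7/5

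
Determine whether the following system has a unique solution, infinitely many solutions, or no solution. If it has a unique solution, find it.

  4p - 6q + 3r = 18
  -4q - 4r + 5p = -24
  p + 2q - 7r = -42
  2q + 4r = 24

p = 0, q = 0, r = 6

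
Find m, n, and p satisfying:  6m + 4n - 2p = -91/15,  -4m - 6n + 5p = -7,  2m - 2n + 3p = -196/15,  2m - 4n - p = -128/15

m = -5/2, n = 4/3, p = -9/5

Row-reduce the augmented matrix:
R1 ← R1 / (6).
R2 ← R2 + 4·R1.
R3 ← R3 − 2·R1.
R4 ← R4 − 2·R1.
R2 ← R2 / (-10/3).
R1 ← R1 − 2/3·R2.
R3 ← R3 + 10/3·R2.
R4 ← R4 + 16/3·R2.
Swap R3 and R4.
R3 ← R3 / (-31/5).
R1 ← R1 − 2/5·R3.
R2 ← R2 + 11/10·R3.
R4 reduces to 0 = 0, so the extra equation is consistent.
Reading off the reduced rows gives m = -5/2, n = 4/3, p = -9/5.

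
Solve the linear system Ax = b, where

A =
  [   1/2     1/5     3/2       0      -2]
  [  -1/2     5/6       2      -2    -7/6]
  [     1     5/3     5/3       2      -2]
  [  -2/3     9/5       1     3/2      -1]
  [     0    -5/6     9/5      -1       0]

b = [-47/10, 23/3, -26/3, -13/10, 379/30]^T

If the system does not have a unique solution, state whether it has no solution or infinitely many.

Row-reduce the augmented matrix:
R1 ← R1 / (1/2).
R2 ← R2 + 1/2·R1.
R3 ← R3 − 1·R1.
R4 ← R4 + 2/3·R1.
R2 ← R2 / (31/30).
R1 ← R1 − 2/5·R2.
R3 ← R3 − 19/15·R2.
R4 ← R4 − 31/15·R2.
R5 ← R5 + 5/6·R2.
R3 ← R3 / (-523/93).
R1 ← R1 − 51/31·R3.
R2 ← R2 − 105/31·R3.
R4 ← R4 + 4·R3.
R5 ← R5 − 1433/310·R3.
R4 ← R4 / (2441/1046).
R1 ← R1 − 1086/523·R4.
R2 ← R2 − 390/523·R4.
R3 ← R3 + 414/523·R4.
R5 ← R5 − 2736/2615·R4.
R5 ← R5 / (108418/36615).
R1 ← R1 − 723/2441·R5.
R2 ← R2 − 2350/2441·R5.
R3 ← R3 + 3809/2441·R5.
R4 ← R4 + 4760/7323·R5.
Reading off the reduced rows gives x_1 = -3, x_2 = -1, x_3 = 6, x_4 = -1, x_5 = 6.

x_1 = -3, x_2 = -1, x_3 = 6, x_4 = -1, x_5 = 6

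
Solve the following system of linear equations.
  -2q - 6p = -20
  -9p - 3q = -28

Row-reduce:
R1 ← R1 / (-6).
R2 ← R2 + 9·R1.
Row 2 reduces to 0 = 2, a contradiction. The system is inconsistent.

no solution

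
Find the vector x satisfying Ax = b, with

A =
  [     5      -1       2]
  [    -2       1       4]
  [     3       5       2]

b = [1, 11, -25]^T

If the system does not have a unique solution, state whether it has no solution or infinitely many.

x_1 = -2, x_2 = -5, x_3 = 3

Row-reduce the augmented matrix:
R1 ← R1 / (5).
R2 ← R2 + 2·R1.
R3 ← R3 − 3·R1.
R2 ← R2 / (3/5).
R1 ← R1 + 1/5·R2.
R3 ← R3 − 28/5·R2.
R3 ← R3 / (-44).
R1 ← R1 − 2·R3.
R2 ← R2 − 8·R3.
Reading off the reduced rows gives x_1 = -2, x_2 = -5, x_3 = 3.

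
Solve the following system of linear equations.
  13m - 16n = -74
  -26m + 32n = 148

infinitely many solutions

Row-reduce:
R1 ← R1 / (13).
R2 ← R2 + 26·R1.
Rank is 1 with 2 unknowns, leaving n free.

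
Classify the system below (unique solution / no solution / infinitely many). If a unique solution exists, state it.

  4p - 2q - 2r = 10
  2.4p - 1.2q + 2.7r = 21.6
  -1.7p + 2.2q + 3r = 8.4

Row-reduce the augmented matrix:
R1 ← R1 / (4).
R2 ← R2 − 12/5·R1.
R3 ← R3 + 17/10·R1.
Swap R2 and R3.
R2 ← R2 / (27/20).
R1 ← R1 + 1/2·R2.
R3 ← R3 / (39/10).
R1 ← R1 − 8/27·R3.
R2 ← R2 − 43/27·R3.
Reading off the reduced rows gives p = 6, q = 3, r = 4.

p = 6, q = 3, r = 4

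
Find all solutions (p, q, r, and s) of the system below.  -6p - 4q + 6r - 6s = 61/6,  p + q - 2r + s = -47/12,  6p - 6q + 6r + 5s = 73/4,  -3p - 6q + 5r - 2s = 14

p = -3/2, q = -2/3, r = 2, s = 9/4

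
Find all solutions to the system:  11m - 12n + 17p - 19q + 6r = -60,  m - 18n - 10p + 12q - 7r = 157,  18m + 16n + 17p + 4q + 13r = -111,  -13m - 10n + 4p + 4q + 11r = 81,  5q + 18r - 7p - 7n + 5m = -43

m = -3, n = -5, p = 3, q = 6, r = -4

Row-reduce the augmented matrix:
R1 ← R1 / (11).
R2 ← R2 − 1·R1.
R3 ← R3 − 18·R1.
R4 ← R4 + 13·R1.
R5 ← R5 − 5·R1.
R2 ← R2 / (-186/11).
R1 ← R1 + 12/11·R2.
R3 ← R3 − 392/11·R2.
R4 ← R4 + 266/11·R2.
R5 ← R5 + 17/11·R2.
R3 ← R3 / (-3269/93).
R1 ← R1 − 71/31·R3.
R2 ← R2 − 127/186·R3.
R4 ← R4 − 3776/93·R3.
R5 ← R5 + 2543/186·R3.
R4 ← R4 / (117242/3269).
R1 ← R1 − 5095/3269·R4.
R2 ← R2 − 2823/6538·R4.
R3 ← R3 + 5954/3269·R4.
R5 ← R5 + 81855/6538·R4.
R5 ← R5 / (3032235/117242).
R1 ← R1 + 24220/58621·R5.
R2 ← R2 − 3321/117242·R5.
R3 ← R3 − 63453/58621·R5.
R4 ← R4 − 23191/58621·R5.
Reading off the reduced rows gives m = -3, n = -5, p = 3, q = 6, r = -4.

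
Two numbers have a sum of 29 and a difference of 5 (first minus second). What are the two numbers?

Let x = first number, y = second number.
  x + y = 29
  -y + x = 5
Row-reduce the augmented matrix:
R2 ← R2 − 1·R1.
R2 ← R2 / (-2).
R1 ← R1 − 1·R2.
Reading off the reduced rows gives x = 17, y = 12.

first number: 17, second number: 12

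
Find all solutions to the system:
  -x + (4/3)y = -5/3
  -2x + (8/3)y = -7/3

Row-reduce:
R1 ← R1 / (-1).
R2 ← R2 + 2·R1.
Row 2 reduces to 0 = 1, a contradiction. The system is inconsistent.

no solution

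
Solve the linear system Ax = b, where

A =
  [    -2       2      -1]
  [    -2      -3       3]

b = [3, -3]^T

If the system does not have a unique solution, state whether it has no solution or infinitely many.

Row-reduce:
R1 ← R1 / (-2).
R2 ← R2 + 2·R1.
R2 ← R2 / (-5).
R1 ← R1 + 1·R2.
Rank is 2 with 3 unknowns, leaving x_3 free.

infinitely many solutions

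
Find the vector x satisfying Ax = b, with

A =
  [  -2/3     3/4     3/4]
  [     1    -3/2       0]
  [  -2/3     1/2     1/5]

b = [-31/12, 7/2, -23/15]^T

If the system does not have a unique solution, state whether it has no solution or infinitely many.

Row-reduce the augmented matrix:
R1 ← R1 / (-2/3).
R2 ← R2 − 1·R1.
R3 ← R3 + 2/3·R1.
R2 ← R2 / (-3/8).
R1 ← R1 + 9/8·R2.
R3 ← R3 + 1/4·R2.
R3 ← R3 / (-13/10).
R1 ← R1 + 9/2·R3.
R2 ← R2 + 3·R3.
Reading off the reduced rows gives x_1 = 1/2, x_2 = -2, x_3 = -1.

x_1 = 1/2, x_2 = -2, x_3 = -1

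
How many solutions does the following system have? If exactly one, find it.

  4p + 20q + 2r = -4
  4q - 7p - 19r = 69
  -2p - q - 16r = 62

Row-reduce the augmented matrix:
R1 ← R1 / (4).
R2 ← R2 + 7·R1.
R3 ← R3 + 2·R1.
R2 ← R2 / (39).
R1 ← R1 − 5·R2.
R3 ← R3 − 9·R2.
R3 ← R3 / (-297/26).
R1 ← R1 − 97/39·R3.
R2 ← R2 + 31/78·R3.
Reading off the reduced rows gives p = 1, q = 0, r = -4.

p = 1, q = 0, r = -4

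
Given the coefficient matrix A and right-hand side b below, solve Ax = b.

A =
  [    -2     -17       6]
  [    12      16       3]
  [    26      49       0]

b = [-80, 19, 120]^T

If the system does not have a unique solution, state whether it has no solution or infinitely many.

no solution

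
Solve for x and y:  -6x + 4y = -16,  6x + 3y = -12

Row-reduce the augmented matrix:
R1 ← R1 / (-6).
R2 ← R2 − 6·R1.
R2 ← R2 / (7).
R1 ← R1 + 2/3·R2.
Reading off the reduced rows gives x = 0, y = -4.

x = 0, y = -4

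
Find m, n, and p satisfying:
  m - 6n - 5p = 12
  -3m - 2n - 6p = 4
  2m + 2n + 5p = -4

m = 0, n = -2, p = 0

Row-reduce the augmented matrix:
R2 ← R2 + 3·R1.
R3 ← R3 − 2·R1.
R2 ← R2 / (-20).
R1 ← R1 + 6·R2.
R3 ← R3 − 14·R2.
R3 ← R3 / (3/10).
R1 ← R1 − 13/10·R3.
R2 ← R2 − 21/20·R3.
Reading off the reduced rows gives m = 0, n = -2, p = 0.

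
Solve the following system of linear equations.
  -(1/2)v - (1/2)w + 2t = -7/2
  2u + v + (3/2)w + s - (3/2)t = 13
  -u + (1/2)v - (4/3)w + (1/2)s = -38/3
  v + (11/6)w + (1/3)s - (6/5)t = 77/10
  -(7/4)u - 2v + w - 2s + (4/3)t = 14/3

Row-reduce the augmented matrix:
Swap R1 and R2.
R1 ← R1 / (2).
R3 ← R3 + 1·R1.
R5 ← R5 + 7/4·R1.
R2 ← R2 / (-1/2).
R1 ← R1 − 1/2·R2.
R3 ← R3 − 1·R2.
R4 ← R4 − 1·R2.
R5 ← R5 + 9/8·R2.
R3 ← R3 / (-19/12).
R1 ← R1 − 1/4·R3.
R2 ← R2 − 1·R3.
R4 ← R4 − 5/6·R3.
R5 ← R5 − 55/16·R3.
R4 ← R4 / (49/57).
R1 ← R1 − 25/38·R4.
R2 ← R2 − 12/19·R4.
R3 ← R3 + 12/19·R4.
R5 ← R5 − 159/152·R4.
R5 ← R5 / (-34243/11760).
R1 ← R1 + 331/196·R5.
R2 ← R2 + 1289/245·R5.
R3 ← R3 − 309/245·R5.
R4 ← R4 − 2571/490·R5.
Reading off the reduced rows gives u = 4, v = -2, w = 5, s = -2, t = -1.

u = 4, v = -2, w = 5, s = -2, t = -1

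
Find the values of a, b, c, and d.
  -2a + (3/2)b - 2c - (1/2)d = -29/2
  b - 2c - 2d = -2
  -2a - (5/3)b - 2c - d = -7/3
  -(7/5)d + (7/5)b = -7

a = 6, b = -4, c = -2, d = 1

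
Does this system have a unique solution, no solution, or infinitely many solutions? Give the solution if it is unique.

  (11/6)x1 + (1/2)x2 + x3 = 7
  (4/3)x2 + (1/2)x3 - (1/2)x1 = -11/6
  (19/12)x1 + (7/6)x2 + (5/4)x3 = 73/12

Row-reduce:
R1 ← R1 / (11/6).
R2 ← R2 + 1/2·R1.
R3 ← R3 − 19/12·R1.
R2 ← R2 / (97/66).
R1 ← R1 − 3/11·R2.
R3 ← R3 − 97/132·R2.
Rank is 2 with 3 unknowns, leaving x3 free.

infinitely many solutions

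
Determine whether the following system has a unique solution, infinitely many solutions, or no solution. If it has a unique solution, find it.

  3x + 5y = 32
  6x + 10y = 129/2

Row-reduce:
R1 ← R1 / (3).
R2 ← R2 − 6·R1.
Row 2 reduces to 0 = 1/2, a contradiction. The system is inconsistent.

no solution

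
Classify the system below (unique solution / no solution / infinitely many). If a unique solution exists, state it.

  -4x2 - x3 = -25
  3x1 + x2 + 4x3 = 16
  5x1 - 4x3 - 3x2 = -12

x1 = 2, x2 = 6, x3 = 1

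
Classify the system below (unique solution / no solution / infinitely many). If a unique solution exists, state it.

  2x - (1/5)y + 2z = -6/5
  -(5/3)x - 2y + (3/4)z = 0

infinitely many solutions

Row-reduce:
R1 ← R1 / (2).
R2 ← R2 + 5/3·R1.
R2 ← R2 / (-13/6).
R1 ← R1 + 1/10·R2.
Rank is 2 with 3 unknowns, leaving z free.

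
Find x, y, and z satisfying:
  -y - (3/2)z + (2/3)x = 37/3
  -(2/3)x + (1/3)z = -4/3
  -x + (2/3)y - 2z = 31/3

Row-reduce the augmented matrix:
R1 ← R1 / (2/3).
R2 ← R2 + 2/3·R1.
R3 ← R3 + 1·R1.
R2 ← R2 / (-1).
R1 ← R1 + 3/2·R2.
R3 ← R3 + 5/6·R2.
R3 ← R3 / (-59/18).
R1 ← R1 + 1/2·R3.
R2 ← R2 − 7/6·R3.
Reading off the reduced rows gives x = -1, y = -4, z = -6.

x = -1, y = -4, z = -6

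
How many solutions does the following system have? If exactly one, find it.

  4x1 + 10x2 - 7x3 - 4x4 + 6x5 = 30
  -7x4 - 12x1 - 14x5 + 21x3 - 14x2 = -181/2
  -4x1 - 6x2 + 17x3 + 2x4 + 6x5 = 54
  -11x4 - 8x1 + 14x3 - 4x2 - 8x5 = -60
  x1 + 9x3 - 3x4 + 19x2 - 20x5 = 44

Row-reduce:
R1 ← R1 / (4).
R2 ← R2 + 12·R1.
R3 ← R3 + 4·R1.
R4 ← R4 + 8·R1.
R5 ← R5 − 1·R1.
R2 ← R2 / (16).
R1 ← R1 − 5/2·R2.
R3 ← R3 − 4·R2.
R4 ← R4 − 16·R2.
R5 ← R5 − 33/2·R2.
R3 ← R3 / (10).
R1 ← R1 + 7/4·R3.
R5 ← R5 − 43/4·R3.
Swap R4 and R5.
R4 ← R4 / (1171/80).
R1 ← R1 − 49/20·R4.
R2 ← R2 + 19/16·R4.
R3 ← R3 − 11/40·R4.
Row 5 reduces to 0 = 1/2, a contradiction. The system is inconsistent.

no solution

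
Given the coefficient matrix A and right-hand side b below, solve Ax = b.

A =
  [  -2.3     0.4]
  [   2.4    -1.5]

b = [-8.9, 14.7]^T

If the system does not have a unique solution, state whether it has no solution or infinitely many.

x_1 = 3, x_2 = -5

Row-reduce the augmented matrix:
R1 ← R1 / (-23/10).
R2 ← R2 − 12/5·R1.
R2 ← R2 / (-249/230).
R1 ← R1 + 4/23·R2.
Reading off the reduced rows gives x_1 = 3, x_2 = -5.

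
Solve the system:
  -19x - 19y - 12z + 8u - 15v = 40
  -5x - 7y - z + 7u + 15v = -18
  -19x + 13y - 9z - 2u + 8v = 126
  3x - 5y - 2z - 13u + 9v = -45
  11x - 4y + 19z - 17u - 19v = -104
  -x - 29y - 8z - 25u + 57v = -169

Row-reduce:
R1 ← R1 / (-19).
R2 ← R2 + 5·R1.
R3 ← R3 + 19·R1.
R4 ← R4 − 3·R1.
R5 ← R5 − 11·R1.
R6 ← R6 + 1·R1.
R2 ← R2 / (-2).
R1 ← R1 − 1·R2.
R3 ← R3 − 32·R2.
R4 ← R4 + 8·R2.
R5 ← R5 + 15·R2.
R6 ← R6 + 28·R2.
R3 ← R3 / (713/19).
R1 ← R1 − 65/38·R3.
R2 ← R2 + 41/38·R3.
R4 ← R4 + 238/19·R3.
R5 ← R5 + 157/38·R3.
R6 ← R6 + 714/19·R3.
R4 ← R4 / (-6069/713).
R1 ← R1 + 1551/1426·R4.
R2 ← R2 + 689/1426·R4.
R3 ← R3 − 1298/713·R4.
R5 ← R5 + 59261/1426·R4.
R6 ← R6 + 18207/713·R4.
R5 ← R5 / (-3978521/12138).
R1 ← R1 + 39159/4046·R5.
R2 ← R2 + 28529/12138·R5.
R3 ← R3 − 104297/6069·R5.
R4 ← R4 + 28316/6069·R5.
Row 6 reduces to 0 = 2, a contradiction. The system is inconsistent.

no solution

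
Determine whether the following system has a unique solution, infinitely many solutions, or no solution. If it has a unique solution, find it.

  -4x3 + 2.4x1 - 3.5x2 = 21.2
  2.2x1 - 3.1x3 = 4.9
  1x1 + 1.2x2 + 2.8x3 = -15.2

Row-reduce the augmented matrix:
R1 ← R1 / (12/5).
R2 ← R2 − 11/5·R1.
R3 ← R3 − 1·R1.
R2 ← R2 / (77/24).
R1 ← R1 + 35/24·R2.
R3 ← R3 − 319/120·R2.
R3 ← R3 / (1399/350).
R1 ← R1 + 31/22·R3.
R2 ← R2 − 68/385·R3.
Reading off the reduced rows gives x1 = -2, x2 = -4, x3 = -3.

x1 = -2, x2 = -4, x3 = -3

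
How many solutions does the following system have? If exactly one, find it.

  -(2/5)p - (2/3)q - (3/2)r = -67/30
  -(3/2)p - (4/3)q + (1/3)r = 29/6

infinitely many solutions

Row-reduce:
R1 ← R1 / (-2/5).
R2 ← R2 + 3/2·R1.
R2 ← R2 / (7/6).
R1 ← R1 − 5/3·R2.
Rank is 2 with 3 unknowns, leaving r free.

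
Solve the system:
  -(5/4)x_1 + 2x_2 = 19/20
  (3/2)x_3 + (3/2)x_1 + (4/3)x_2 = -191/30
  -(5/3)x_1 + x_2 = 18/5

Row-reduce the augmented matrix:
R1 ← R1 / (-5/4).
R2 ← R2 − 3/2·R1.
R3 ← R3 + 5/3·R1.
R2 ← R2 / (56/15).
R1 ← R1 + 8/5·R2.
R3 ← R3 + 5/3·R2.
R3 ← R3 / (75/112).
R1 ← R1 − 9/14·R3.
R2 ← R2 − 45/112·R3.
Reading off the reduced rows gives x_1 = -3, x_2 = -7/5, x_3 = 0.

x_1 = -3, x_2 = -7/5, x_3 = 0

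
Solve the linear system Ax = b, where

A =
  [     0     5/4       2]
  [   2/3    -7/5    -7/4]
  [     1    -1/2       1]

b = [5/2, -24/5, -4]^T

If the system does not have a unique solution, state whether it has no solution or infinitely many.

x_1 = -3, x_2 = 2, x_3 = 0

Row-reduce the augmented matrix:
Swap R1 and R2.
R1 ← R1 / (2/3).
R3 ← R3 − 1·R1.
R2 ← R2 / (5/4).
R1 ← R1 + 21/10·R2.
R3 ← R3 − 8/5·R2.
R3 ← R3 / (213/200).
R1 ← R1 − 147/200·R3.
R2 ← R2 − 8/5·R3.
Reading off the reduced rows gives x_1 = -3, x_2 = 2, x_3 = 0.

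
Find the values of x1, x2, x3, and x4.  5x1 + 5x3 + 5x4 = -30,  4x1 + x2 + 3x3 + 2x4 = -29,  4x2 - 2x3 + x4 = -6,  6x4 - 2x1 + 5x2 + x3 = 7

Row-reduce the augmented matrix:
R1 ← R1 / (5).
R2 ← R2 − 4·R1.
R4 ← R4 + 2·R1.
R3 ← R3 − 4·R2.
R4 ← R4 − 5·R2.
R3 ← R3 / (2).
R1 ← R1 − 1·R3.
R2 ← R2 + 1·R3.
R4 ← R4 − 8·R3.
R4 ← R4 / (-18).
R1 ← R1 + 7/2·R4.
R2 ← R2 − 5/2·R4.
R3 ← R3 − 9/2·R4.
Reading off the reduced rows gives x1 = -6, x2 = -3, x3 = -2, x4 = 2.

x1 = -6, x2 = -3, x3 = -2, x4 = 2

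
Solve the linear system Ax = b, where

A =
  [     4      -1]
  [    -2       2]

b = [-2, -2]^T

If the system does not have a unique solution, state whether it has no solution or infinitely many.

From equation 1: x_2 = 2 + 4·x_1.
Substitute into equation 2 and solve: x_1 = -1.
Then x_2 = -2.

x_1 = -1, x_2 = -2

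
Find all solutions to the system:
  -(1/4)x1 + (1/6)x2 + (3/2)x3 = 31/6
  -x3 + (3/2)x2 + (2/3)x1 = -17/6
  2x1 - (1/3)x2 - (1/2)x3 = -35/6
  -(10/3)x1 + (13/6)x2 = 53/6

x1 = -2, x2 = 1, x3 = 3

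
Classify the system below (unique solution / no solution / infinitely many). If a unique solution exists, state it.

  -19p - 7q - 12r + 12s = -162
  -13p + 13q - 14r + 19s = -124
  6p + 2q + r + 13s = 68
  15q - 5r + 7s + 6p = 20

p = 6, q = 0, r = 6, s = 2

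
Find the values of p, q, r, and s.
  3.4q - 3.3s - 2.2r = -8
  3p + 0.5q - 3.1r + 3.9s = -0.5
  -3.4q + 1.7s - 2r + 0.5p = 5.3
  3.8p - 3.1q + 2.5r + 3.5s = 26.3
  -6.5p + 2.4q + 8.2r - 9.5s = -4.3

p = 5, q = -3, r = 2, s = -2

Row-reduce the augmented matrix:
Swap R1 and R2.
R1 ← R1 / (3).
R3 ← R3 − 1/2·R1.
R4 ← R4 − 19/5·R1.
R5 ← R5 + 13/2·R1.
R2 ← R2 / (17/5).
R1 ← R1 − 1/6·R2.
R3 ← R3 + 209/60·R2.
R4 ← R4 + 56/15·R2.
R5 ← R5 − 209/60·R2.
R3 ← R3 / (-953/255).
R1 ← R1 + 236/255·R3.
R2 ← R2 + 11/17·R3.
R4 ← R4 − 5114/1275·R3.
R5 ← R5 − 953/255·R3.
R4 ← R4 / (-720957/95300).
R1 ← R1 − 38863/19060·R4.
R2 ← R2 + 4323/7624·R4.
R3 ← R3 − 4755/7624·R4.
R5 reduces to 0 = 0, so the extra equation is consistent.
Reading off the reduced rows gives p = 5, q = -3, r = 2, s = -2.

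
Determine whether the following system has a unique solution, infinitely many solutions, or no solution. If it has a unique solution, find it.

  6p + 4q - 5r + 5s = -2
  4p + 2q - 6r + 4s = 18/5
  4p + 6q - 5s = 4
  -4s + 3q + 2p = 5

p = 3/5, q = -7/5, r = -2, s = -2

Row-reduce the augmented matrix:
R1 ← R1 / (6).
R2 ← R2 − 4·R1.
R3 ← R3 − 4·R1.
R4 ← R4 − 2·R1.
R2 ← R2 / (-2/3).
R1 ← R1 − 2/3·R2.
R3 ← R3 − 10/3·R2.
R4 ← R4 − 5/3·R2.
R3 ← R3 / (-10).
R1 ← R1 + 7/2·R3.
R2 ← R2 − 4·R3.
R4 ← R4 + 5·R3.
R4 ← R4 / (-3/2).
R1 ← R1 − 13/4·R4.
R2 ← R2 + 3·R4.
R3 ← R3 − 1/2·R4.
Reading off the reduced rows gives p = 3/5, q = -7/5, r = -2, s = -2.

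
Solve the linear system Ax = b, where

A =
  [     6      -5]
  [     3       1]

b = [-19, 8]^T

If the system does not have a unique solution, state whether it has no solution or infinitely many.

From equation 2: x_2 = 8 − 3·x_1.
Substitute into equation 1 and solve: x_1 = 1.
Then x_2 = 5.

x_1 = 1, x_2 = 5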